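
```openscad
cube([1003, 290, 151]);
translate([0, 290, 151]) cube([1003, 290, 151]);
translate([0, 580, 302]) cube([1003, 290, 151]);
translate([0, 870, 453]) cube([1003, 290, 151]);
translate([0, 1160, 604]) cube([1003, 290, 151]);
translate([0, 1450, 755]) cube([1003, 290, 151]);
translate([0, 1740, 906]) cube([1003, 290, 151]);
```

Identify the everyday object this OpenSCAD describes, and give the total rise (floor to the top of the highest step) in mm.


A staircase. The total rise is 1057 mm.

7 identical blocks, each offset up and back from the previous — a staircase. Each step is 151 mm tall and there are 7 of them, so the total rise is 7 × 151 = 1057 mm.


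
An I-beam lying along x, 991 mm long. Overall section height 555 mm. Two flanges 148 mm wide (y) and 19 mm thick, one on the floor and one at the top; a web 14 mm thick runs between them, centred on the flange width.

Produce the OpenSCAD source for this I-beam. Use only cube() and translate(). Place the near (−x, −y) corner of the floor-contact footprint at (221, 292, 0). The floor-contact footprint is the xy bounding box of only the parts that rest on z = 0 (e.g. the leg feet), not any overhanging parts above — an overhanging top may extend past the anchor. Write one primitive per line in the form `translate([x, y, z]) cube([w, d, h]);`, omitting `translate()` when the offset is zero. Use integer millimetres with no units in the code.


translate([221, 292, 0]) cube([991, 148, 19]);
translate([221, 359, 19]) cube([991, 14, 517]);
translate([221, 292, 536]) cube([991, 148, 19]);


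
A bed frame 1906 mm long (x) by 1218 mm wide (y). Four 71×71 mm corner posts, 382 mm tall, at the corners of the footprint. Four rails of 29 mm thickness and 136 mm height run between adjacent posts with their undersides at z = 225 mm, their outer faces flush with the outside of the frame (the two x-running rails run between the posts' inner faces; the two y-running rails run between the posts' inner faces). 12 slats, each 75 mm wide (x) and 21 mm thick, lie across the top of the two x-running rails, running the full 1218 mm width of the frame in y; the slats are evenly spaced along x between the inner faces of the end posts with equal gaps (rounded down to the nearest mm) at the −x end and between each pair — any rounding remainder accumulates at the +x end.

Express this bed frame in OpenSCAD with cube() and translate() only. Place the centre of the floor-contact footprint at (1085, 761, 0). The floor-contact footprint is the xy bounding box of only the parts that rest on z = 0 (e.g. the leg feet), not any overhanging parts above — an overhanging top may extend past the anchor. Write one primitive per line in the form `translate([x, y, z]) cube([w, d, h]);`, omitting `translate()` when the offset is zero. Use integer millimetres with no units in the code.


translate([132, 152, 0]) cube([71, 71, 382]);
translate([132, 1299, 0]) cube([71, 71, 382]);
translate([1967, 152, 0]) cube([71, 71, 382]);
translate([1967, 1299, 0]) cube([71, 71, 382]);
translate([203, 152, 225]) cube([1764, 29, 136]);
translate([203, 1341, 225]) cube([1764, 29, 136]);
translate([132, 223, 225]) cube([29, 1076, 136]);
translate([2009, 223, 225]) cube([29, 1076, 136]);
translate([269, 152, 361]) cube([75, 1218, 21]);
translate([410, 152, 361]) cube([75, 1218, 21]);
translate([551, 152, 361]) cube([75, 1218, 21]);
translate([692, 152, 361]) cube([75, 1218, 21]);
translate([833, 152, 361]) cube([75, 1218, 21]);
translate([974, 152, 361]) cube([75, 1218, 21]);
translate([1115, 152, 361]) cube([75, 1218, 21]);
translate([1256, 152, 361]) cube([75, 1218, 21]);
translate([1397, 152, 361]) cube([75, 1218, 21]);
translate([1538, 152, 361]) cube([75, 1218, 21]);
translate([1679, 152, 361]) cube([75, 1218, 21]);
translate([1820, 152, 361]) cube([75, 1218, 21]);


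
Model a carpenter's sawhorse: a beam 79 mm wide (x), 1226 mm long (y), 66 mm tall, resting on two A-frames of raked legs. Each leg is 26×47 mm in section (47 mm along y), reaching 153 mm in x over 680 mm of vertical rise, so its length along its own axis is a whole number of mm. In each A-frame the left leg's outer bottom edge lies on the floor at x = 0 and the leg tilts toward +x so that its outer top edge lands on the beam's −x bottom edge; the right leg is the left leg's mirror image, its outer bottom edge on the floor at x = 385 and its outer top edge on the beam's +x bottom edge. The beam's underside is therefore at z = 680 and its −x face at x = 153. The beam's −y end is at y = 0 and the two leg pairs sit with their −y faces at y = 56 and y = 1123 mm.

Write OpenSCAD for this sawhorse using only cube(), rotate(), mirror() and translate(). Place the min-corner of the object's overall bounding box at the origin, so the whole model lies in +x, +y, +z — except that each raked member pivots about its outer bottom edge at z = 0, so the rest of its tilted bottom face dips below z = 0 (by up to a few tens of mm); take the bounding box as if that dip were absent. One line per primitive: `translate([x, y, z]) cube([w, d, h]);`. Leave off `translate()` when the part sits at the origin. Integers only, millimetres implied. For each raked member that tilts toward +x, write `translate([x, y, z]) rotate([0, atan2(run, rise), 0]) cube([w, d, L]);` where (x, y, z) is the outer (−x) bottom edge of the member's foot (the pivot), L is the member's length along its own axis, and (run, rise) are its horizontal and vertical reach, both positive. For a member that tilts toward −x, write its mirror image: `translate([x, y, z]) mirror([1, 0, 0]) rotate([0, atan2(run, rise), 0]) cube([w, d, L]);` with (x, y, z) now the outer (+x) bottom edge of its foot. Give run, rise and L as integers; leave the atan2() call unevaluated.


translate([153, 0, 680]) cube([79, 1226, 66]);
translate([0, 56, 0]) rotate([0, atan2(153, 680), 0]) cube([26, 47, 697]);
translate([385, 56, 0]) mirror([1, 0, 0]) rotate([0, atan2(153, 680), 0]) cube([26, 47, 697]);
translate([0, 1123, 0]) rotate([0, atan2(153, 680), 0]) cube([26, 47, 697]);
translate([385, 1123, 0]) mirror([1, 0, 0]) rotate([0, atan2(153, 680), 0]) cube([26, 47, 697]);


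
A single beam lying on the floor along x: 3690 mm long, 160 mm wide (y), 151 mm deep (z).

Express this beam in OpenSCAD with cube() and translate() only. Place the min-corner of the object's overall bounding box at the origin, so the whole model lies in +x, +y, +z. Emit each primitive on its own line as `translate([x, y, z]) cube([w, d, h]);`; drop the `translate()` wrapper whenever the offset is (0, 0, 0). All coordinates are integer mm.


cube([3690, 160, 151]);


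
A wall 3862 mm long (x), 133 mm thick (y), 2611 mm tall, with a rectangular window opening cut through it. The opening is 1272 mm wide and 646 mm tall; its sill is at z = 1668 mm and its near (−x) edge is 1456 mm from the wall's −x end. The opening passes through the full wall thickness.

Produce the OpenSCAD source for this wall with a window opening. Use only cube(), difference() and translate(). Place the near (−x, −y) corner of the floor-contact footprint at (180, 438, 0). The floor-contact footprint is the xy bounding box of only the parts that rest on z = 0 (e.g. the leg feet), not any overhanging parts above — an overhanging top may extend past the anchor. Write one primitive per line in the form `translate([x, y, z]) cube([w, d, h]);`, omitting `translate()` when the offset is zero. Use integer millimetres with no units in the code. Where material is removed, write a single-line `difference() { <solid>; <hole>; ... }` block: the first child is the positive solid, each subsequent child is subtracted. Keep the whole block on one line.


difference() { translate([180, 438, 0]) cube([3862, 133, 2611]); translate([1636, 438, 1668]) cube([1272, 133, 646]); }


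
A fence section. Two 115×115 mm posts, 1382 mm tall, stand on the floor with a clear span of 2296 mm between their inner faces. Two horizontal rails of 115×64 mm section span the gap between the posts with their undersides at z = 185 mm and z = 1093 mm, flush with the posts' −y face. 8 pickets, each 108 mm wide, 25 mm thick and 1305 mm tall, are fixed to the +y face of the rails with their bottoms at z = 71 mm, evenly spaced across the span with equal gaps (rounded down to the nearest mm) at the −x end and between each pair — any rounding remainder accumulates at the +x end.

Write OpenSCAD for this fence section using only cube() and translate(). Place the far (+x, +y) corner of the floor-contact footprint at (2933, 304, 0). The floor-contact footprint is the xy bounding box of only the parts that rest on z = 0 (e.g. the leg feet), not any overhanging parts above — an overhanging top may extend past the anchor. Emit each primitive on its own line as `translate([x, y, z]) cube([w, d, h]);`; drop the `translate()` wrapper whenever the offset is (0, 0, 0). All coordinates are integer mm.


translate([407, 189, 0]) cube([115, 115, 1382]);
translate([2818, 189, 0]) cube([115, 115, 1382]);
translate([522, 189, 185]) cube([2296, 115, 64]);
translate([522, 189, 1093]) cube([2296, 115, 64]);
translate([681, 304, 71]) cube([108, 25, 1305]);
translate([948, 304, 71]) cube([108, 25, 1305]);
translate([1215, 304, 71]) cube([108, 25, 1305]);
translate([1482, 304, 71]) cube([108, 25, 1305]);
translate([1749, 304, 71]) cube([108, 25, 1305]);
translate([2016, 304, 71]) cube([108, 25, 1305]);
translate([2283, 304, 71]) cube([108, 25, 1305]);
translate([2550, 304, 71]) cube([108, 25, 1305]);


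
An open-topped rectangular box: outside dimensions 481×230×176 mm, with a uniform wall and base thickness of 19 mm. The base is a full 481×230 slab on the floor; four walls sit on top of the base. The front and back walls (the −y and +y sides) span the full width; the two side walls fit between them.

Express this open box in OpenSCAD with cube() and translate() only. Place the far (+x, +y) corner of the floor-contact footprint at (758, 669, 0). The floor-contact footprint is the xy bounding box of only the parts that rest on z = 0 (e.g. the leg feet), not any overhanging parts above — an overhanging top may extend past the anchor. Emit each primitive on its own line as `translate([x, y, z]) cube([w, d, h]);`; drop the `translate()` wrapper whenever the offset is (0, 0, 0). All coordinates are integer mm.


translate([277, 439, 0]) cube([481, 230, 19]);
translate([277, 439, 19]) cube([481, 19, 157]);
translate([277, 650, 19]) cube([481, 19, 157]);
translate([277, 458, 19]) cube([19, 192, 157]);
translate([739, 458, 19]) cube([19, 192, 157]);


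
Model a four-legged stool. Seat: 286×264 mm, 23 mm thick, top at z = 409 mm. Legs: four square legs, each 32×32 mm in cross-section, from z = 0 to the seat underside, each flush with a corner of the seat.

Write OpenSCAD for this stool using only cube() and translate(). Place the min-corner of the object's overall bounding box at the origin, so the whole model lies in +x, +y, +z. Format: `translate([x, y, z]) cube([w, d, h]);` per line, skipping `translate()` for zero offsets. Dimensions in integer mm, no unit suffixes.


translate([0, 0, 386]) cube([286, 264, 23]);
cube([32, 32, 386]);
translate([254, 0, 0]) cube([32, 32, 386]);
translate([0, 232, 0]) cube([32, 32, 386]);
translate([254, 232, 0]) cube([32, 32, 386]);


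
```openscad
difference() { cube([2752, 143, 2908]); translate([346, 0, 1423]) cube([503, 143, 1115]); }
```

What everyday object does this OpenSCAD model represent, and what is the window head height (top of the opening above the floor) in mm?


A wall with a window opening. The window head height is 2538 mm.

A wall with a rectangular opening subtracted — a window. Sill at z = 1423, opening 1115 mm tall, so the head is at 1423 + 1115 = 2538 mm.


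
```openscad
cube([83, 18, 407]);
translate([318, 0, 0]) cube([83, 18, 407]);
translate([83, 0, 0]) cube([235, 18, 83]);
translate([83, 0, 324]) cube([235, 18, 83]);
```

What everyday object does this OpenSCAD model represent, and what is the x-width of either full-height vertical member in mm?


A picture frame. The border width is 83 mm.

Four thin pieces enclosing a rectangular opening — a picture frame. The two full-height stiles are 407 mm tall; the top rail sits at z = 324 and is 83 mm tall, so the border above the opening is 407 − 324 = 83 mm, matching the stile x-width.


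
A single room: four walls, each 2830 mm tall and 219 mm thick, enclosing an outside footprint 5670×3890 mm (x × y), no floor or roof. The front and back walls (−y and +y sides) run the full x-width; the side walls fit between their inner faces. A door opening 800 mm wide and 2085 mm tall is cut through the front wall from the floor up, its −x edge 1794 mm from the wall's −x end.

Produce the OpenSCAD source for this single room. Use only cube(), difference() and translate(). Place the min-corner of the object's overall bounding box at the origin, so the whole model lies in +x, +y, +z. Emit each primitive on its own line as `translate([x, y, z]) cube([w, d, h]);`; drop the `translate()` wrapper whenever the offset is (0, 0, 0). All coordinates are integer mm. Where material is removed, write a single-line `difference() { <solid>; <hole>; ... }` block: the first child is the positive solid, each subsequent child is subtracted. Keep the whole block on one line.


difference() { cube([5670, 219, 2830]); translate([1794, 0, 0]) cube([800, 219, 2085]); }
translate([0, 3671, 0]) cube([5670, 219, 2830]);
translate([0, 219, 0]) cube([219, 3452, 2830]);
translate([5451, 219, 0]) cube([219, 3452, 2830]);


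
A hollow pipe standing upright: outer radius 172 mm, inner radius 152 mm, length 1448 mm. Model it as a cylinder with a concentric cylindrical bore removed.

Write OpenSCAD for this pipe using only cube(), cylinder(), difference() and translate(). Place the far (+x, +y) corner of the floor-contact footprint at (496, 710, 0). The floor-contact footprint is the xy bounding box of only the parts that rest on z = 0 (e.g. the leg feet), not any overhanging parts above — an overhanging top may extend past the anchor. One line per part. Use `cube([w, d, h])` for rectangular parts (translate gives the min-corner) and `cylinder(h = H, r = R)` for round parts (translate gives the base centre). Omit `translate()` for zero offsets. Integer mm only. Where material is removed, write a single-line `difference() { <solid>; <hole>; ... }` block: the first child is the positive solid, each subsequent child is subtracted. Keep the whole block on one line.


difference() { translate([324, 538, 0]) cylinder(h = 1448, r = 172); translate([324, 538, 0]) cylinder(h = 1448, r = 152); }


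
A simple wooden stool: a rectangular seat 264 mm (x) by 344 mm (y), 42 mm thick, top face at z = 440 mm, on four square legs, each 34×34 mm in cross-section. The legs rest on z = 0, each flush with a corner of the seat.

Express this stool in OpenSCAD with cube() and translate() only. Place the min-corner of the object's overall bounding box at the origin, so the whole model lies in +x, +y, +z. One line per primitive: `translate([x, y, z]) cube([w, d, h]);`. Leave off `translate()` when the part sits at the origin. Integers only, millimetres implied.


translate([0, 0, 398]) cube([264, 344, 42]);
cube([34, 34, 398]);
translate([230, 0, 0]) cube([34, 34, 398]);
translate([0, 310, 0]) cube([34, 34, 398]);
translate([230, 310, 0]) cube([34, 34, 398]);


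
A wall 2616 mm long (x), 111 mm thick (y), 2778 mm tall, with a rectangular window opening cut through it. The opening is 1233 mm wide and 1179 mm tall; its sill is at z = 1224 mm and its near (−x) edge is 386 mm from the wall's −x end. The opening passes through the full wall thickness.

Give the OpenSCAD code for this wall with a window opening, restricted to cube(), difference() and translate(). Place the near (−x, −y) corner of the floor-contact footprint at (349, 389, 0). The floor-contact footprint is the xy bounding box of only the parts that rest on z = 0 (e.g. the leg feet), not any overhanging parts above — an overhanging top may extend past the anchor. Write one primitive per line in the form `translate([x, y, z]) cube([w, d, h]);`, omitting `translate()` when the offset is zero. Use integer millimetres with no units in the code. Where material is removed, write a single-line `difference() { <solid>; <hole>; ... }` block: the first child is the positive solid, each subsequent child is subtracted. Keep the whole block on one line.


difference() { translate([349, 389, 0]) cube([2616, 111, 2778]); translate([735, 389, 1224]) cube([1233, 111, 1179]); }


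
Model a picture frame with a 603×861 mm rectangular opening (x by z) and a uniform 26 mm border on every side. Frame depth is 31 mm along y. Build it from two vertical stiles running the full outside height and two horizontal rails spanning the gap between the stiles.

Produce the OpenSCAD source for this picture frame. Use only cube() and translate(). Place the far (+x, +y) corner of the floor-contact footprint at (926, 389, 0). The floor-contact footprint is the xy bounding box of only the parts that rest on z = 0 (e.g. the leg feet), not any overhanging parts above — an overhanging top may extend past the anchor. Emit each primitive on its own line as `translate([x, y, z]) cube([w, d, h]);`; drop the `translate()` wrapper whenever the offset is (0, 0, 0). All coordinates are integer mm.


translate([271, 358, 0]) cube([26, 31, 913]);
translate([900, 358, 0]) cube([26, 31, 913]);
translate([297, 358, 0]) cube([603, 31, 26]);
translate([297, 358, 887]) cube([603, 31, 26]);


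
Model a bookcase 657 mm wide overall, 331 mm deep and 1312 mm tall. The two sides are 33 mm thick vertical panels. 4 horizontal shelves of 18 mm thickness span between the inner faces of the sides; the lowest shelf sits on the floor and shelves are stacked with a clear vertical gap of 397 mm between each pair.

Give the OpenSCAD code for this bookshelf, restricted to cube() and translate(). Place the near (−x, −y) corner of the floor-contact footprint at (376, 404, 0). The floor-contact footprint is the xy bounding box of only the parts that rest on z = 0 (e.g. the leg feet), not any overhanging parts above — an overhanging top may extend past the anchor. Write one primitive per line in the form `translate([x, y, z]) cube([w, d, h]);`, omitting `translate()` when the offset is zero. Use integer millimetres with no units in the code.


translate([376, 404, 0]) cube([33, 331, 1312]);
translate([1000, 404, 0]) cube([33, 331, 1312]);
translate([409, 404, 0]) cube([591, 331, 18]);
translate([409, 404, 415]) cube([591, 331, 18]);
translate([409, 404, 830]) cube([591, 331, 18]);
translate([409, 404, 1245]) cube([591, 331, 18]);


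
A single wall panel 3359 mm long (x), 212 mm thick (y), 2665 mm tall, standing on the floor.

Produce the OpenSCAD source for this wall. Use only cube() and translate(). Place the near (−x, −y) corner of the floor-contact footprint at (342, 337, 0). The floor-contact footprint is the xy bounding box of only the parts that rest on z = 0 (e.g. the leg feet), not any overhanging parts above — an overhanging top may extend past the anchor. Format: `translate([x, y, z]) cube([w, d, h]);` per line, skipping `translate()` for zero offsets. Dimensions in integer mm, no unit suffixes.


translate([342, 337, 0]) cube([3359, 212, 2665]);


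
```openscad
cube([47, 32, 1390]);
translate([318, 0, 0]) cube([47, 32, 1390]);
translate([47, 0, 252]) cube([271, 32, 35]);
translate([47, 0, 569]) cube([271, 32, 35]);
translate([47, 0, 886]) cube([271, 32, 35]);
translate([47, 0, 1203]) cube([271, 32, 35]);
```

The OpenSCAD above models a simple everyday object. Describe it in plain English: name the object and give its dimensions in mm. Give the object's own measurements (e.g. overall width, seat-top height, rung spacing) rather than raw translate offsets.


A straight ladder. Two 47×32 mm vertical rails, 1390 mm tall, stand 365 mm apart (outside-to-outside) with their front faces coplanar on the −y side. 4 rungs, each 32 mm deep and 35 mm tall, span between the inner faces of the rails, front faces flush with the rails. The lowest rung's underside is at z = 252 mm and rungs are spaced 317 mm apart (underside to underside).


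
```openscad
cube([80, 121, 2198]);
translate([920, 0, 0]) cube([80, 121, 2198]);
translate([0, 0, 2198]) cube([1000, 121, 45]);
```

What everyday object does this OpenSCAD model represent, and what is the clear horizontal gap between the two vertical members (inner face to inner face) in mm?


A door frame. The clear opening width is 840 mm.

Two 2198 mm tall posts with a header on top — a door frame. The left jamb is 80 mm wide at x = 0; the right jamb starts at x = 920. The clear opening is 920 − 80 = 840 mm.


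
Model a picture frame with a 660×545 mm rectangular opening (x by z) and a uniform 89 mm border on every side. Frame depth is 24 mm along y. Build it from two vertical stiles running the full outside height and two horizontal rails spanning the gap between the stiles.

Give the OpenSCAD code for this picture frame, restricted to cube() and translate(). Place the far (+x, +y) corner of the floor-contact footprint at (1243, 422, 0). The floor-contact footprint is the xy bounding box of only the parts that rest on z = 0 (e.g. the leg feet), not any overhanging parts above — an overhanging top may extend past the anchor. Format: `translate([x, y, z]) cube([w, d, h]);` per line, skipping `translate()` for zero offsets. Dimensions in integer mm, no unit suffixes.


translate([405, 398, 0]) cube([89, 24, 723]);
translate([1154, 398, 0]) cube([89, 24, 723]);
translate([494, 398, 0]) cube([660, 24, 89]);
translate([494, 398, 634]) cube([660, 24, 89]);


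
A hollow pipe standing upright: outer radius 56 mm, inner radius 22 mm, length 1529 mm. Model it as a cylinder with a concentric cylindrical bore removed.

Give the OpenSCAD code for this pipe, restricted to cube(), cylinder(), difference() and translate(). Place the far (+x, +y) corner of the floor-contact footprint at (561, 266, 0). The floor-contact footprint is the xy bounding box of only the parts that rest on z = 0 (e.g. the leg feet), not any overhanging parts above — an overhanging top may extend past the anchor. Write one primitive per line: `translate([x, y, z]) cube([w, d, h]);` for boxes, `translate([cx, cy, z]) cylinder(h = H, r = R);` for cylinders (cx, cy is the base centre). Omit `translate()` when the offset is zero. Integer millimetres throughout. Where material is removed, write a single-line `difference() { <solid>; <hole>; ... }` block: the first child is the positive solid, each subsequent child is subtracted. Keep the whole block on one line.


difference() { translate([505, 210, 0]) cylinder(h = 1529, r = 56); translate([505, 210, 0]) cylinder(h = 1529, r = 22); }


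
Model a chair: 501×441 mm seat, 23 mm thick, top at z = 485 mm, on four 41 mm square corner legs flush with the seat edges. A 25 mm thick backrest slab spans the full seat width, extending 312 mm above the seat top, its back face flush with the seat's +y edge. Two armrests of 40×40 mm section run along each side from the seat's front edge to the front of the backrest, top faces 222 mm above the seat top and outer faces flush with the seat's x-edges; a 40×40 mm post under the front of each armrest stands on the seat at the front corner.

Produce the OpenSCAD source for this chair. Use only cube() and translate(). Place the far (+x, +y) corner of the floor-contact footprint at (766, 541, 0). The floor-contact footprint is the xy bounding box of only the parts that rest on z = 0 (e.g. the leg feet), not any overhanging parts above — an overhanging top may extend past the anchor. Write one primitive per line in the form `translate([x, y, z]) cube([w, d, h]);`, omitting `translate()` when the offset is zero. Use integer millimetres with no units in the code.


translate([265, 100, 462]) cube([501, 441, 23]);
translate([265, 100, 0]) cube([41, 41, 462]);
translate([725, 100, 0]) cube([41, 41, 462]);
translate([265, 500, 0]) cube([41, 41, 462]);
translate([725, 500, 0]) cube([41, 41, 462]);
translate([265, 516, 485]) cube([501, 25, 312]);
translate([265, 100, 667]) cube([40, 416, 40]);
translate([726, 100, 667]) cube([40, 416, 40]);
translate([265, 100, 485]) cube([40, 40, 182]);
translate([726, 100, 485]) cube([40, 40, 182]);


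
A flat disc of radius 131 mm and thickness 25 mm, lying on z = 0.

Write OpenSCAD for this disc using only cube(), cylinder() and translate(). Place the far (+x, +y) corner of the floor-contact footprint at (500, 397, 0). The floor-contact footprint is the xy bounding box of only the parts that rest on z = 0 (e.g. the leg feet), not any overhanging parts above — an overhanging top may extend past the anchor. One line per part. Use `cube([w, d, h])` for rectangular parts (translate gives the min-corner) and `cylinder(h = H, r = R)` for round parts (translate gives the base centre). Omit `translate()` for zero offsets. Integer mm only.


translate([369, 266, 0]) cylinder(h = 25, r = 131);


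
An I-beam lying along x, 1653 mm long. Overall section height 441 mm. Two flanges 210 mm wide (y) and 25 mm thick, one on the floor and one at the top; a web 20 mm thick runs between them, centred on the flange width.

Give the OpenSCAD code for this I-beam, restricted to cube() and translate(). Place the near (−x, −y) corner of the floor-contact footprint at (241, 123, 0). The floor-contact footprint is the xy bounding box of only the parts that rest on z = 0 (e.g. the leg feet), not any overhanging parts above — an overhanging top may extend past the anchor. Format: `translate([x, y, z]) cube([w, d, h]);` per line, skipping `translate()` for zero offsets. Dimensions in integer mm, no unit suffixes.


translate([241, 123, 0]) cube([1653, 210, 25]);
translate([241, 218, 25]) cube([1653, 20, 391]);
translate([241, 123, 416]) cube([1653, 210, 25]);


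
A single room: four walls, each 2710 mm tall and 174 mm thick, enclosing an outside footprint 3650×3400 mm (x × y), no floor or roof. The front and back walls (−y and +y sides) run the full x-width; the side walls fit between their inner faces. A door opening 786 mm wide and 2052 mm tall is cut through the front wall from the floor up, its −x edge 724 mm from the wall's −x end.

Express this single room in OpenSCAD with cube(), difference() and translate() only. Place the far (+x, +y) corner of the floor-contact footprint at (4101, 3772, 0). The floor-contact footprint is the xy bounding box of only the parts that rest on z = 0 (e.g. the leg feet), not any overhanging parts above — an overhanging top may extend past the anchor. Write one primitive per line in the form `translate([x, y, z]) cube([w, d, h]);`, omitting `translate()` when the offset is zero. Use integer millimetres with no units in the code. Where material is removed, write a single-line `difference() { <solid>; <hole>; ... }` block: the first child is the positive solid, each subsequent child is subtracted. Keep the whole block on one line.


difference() { translate([451, 372, 0]) cube([3650, 174, 2710]); translate([1175, 372, 0]) cube([786, 174, 2052]); }
translate([451, 3598, 0]) cube([3650, 174, 2710]);
translate([451, 546, 0]) cube([174, 3052, 2710]);
translate([3927, 546, 0]) cube([174, 3052, 2710]);


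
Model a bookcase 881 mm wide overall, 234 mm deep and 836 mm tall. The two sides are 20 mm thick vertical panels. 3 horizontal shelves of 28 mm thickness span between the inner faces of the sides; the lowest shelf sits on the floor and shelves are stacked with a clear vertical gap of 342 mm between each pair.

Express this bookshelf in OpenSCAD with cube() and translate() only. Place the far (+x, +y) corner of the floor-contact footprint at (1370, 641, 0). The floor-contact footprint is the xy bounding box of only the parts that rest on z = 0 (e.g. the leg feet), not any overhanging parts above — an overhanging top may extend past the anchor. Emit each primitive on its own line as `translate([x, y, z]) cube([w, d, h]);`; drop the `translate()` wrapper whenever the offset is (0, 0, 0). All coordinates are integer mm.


translate([489, 407, 0]) cube([20, 234, 836]);
translate([1350, 407, 0]) cube([20, 234, 836]);
translate([509, 407, 0]) cube([841, 234, 28]);
translate([509, 407, 370]) cube([841, 234, 28]);
translate([509, 407, 740]) cube([841, 234, 28]);


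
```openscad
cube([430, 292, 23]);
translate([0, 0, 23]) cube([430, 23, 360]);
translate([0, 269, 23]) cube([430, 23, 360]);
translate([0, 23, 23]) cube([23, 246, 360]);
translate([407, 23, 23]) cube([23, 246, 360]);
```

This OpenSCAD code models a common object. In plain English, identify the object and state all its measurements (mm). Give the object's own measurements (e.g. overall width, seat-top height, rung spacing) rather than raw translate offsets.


An open-topped rectangular box: outside dimensions 430×292×383 mm, with a uniform wall and base thickness of 23 mm. The base is a full 430×292 slab on the floor; four walls sit on top of the base. The front and back walls (the −y and +y sides) span the full width; the two side walls fit between them.


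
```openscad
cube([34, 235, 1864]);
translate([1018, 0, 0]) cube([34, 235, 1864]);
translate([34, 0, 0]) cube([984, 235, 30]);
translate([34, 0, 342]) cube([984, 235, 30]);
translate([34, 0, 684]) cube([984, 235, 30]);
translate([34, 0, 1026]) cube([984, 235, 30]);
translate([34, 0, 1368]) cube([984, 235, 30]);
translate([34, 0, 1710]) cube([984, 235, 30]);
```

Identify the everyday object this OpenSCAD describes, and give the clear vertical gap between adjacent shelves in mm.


A bookshelf. The clear shelf gap is 312 mm.

Two tall side panels with 6 horizontal boards between them — a bookshelf. The first two shelf undersides are at z = 0 and z = 342; with shelf thickness 30, the clear gap is 342 − 0 − 30 = 312 mm.


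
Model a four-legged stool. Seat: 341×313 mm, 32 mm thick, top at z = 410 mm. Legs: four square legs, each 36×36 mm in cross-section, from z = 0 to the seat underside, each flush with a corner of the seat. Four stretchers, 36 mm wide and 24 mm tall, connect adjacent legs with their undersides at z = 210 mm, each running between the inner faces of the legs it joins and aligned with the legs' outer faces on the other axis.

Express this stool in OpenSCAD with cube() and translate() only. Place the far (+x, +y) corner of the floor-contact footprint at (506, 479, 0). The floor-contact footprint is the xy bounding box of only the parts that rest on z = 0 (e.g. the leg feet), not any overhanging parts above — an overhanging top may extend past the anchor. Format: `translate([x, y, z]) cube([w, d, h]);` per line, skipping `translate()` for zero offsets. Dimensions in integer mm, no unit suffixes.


translate([165, 166, 378]) cube([341, 313, 32]);
translate([165, 166, 0]) cube([36, 36, 378]);
translate([470, 166, 0]) cube([36, 36, 378]);
translate([165, 443, 0]) cube([36, 36, 378]);
translate([470, 443, 0]) cube([36, 36, 378]);
translate([201, 166, 210]) cube([269, 36, 24]);
translate([201, 443, 210]) cube([269, 36, 24]);
translate([165, 202, 210]) cube([36, 241, 24]);
translate([470, 202, 210]) cube([36, 241, 24]);


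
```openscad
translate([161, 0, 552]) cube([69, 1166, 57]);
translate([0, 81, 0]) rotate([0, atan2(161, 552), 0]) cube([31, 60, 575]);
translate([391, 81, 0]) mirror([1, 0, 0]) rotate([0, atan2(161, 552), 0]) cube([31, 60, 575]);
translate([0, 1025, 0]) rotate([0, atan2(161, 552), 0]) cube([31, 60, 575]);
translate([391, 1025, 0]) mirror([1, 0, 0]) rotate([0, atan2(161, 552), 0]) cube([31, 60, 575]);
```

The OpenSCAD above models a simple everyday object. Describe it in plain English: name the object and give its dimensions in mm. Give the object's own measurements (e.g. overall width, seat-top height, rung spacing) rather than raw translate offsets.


A sawhorse. A 69×1166×57 mm beam (x, y, z) sits on two A-frame leg pairs. Each pair is two raked legs of 31×60 mm section (60 mm along y) splaying symmetrically in x. Each leg rises 552 mm vertically over 161 mm of horizontal reach and is 575 mm long along its own axis. Every leg's outer bottom edge rests on the floor and its outer top edge meets a bottom edge of the beam — the left legs (tilting toward +x) meet the beam's −x bottom edge, the right legs (their mirror images, tilting toward −x) meet its +x bottom edge — so the leg tops tuck under the beam, the beam's underside is 552 mm above the floor, and the feet are 391 mm apart outside-to-outside with the beam centred between them. The two leg pairs are set in 81 mm from either end of the beam.


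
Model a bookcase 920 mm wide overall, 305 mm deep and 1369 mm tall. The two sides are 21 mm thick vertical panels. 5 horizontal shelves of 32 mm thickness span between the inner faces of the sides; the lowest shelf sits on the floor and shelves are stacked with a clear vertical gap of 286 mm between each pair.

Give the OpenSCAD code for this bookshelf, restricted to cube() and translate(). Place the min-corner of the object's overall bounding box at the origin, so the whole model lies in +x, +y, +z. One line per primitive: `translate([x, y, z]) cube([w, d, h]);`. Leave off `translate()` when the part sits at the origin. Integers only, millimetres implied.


cube([21, 305, 1369]);
translate([899, 0, 0]) cube([21, 305, 1369]);
translate([21, 0, 0]) cube([878, 305, 32]);
translate([21, 0, 318]) cube([878, 305, 32]);
translate([21, 0, 636]) cube([878, 305, 32]);
translate([21, 0, 954]) cube([878, 305, 32]);
translate([21, 0, 1272]) cube([878, 305, 32]);


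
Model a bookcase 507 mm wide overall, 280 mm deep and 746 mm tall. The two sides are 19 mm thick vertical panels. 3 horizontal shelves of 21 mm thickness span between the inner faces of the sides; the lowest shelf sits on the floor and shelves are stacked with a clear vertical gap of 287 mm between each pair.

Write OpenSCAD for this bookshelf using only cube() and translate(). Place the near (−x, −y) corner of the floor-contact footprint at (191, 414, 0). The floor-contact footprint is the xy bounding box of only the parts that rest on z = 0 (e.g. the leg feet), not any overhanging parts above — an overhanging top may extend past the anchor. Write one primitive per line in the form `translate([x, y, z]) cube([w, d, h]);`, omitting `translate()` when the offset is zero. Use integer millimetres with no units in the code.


translate([191, 414, 0]) cube([19, 280, 746]);
translate([679, 414, 0]) cube([19, 280, 746]);
translate([210, 414, 0]) cube([469, 280, 21]);
translate([210, 414, 308]) cube([469, 280, 21]);
translate([210, 414, 616]) cube([469, 280, 21]);


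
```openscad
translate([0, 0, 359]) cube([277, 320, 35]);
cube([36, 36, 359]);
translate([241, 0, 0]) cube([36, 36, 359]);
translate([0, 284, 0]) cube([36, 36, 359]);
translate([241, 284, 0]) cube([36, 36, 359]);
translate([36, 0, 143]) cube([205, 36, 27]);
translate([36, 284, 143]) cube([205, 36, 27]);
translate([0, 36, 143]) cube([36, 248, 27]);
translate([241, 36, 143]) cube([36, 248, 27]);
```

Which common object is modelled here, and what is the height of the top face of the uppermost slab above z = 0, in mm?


A stool. The seat height is 394 mm.

A 277×320×35 slab at z = 359 on four corner posts — a stool. The seat top is 359 + 35 = 394 mm.


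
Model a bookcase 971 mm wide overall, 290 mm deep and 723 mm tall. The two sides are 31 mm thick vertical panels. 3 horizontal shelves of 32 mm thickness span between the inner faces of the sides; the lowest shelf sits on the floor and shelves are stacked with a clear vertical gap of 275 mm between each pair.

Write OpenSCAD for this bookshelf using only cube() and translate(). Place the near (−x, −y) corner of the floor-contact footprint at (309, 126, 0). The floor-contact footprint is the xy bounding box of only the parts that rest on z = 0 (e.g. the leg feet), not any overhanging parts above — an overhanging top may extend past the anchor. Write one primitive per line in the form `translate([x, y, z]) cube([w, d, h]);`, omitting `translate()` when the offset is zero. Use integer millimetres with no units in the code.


translate([309, 126, 0]) cube([31, 290, 723]);
translate([1249, 126, 0]) cube([31, 290, 723]);
translate([340, 126, 0]) cube([909, 290, 32]);
translate([340, 126, 307]) cube([909, 290, 32]);
translate([340, 126, 614]) cube([909, 290, 32]);


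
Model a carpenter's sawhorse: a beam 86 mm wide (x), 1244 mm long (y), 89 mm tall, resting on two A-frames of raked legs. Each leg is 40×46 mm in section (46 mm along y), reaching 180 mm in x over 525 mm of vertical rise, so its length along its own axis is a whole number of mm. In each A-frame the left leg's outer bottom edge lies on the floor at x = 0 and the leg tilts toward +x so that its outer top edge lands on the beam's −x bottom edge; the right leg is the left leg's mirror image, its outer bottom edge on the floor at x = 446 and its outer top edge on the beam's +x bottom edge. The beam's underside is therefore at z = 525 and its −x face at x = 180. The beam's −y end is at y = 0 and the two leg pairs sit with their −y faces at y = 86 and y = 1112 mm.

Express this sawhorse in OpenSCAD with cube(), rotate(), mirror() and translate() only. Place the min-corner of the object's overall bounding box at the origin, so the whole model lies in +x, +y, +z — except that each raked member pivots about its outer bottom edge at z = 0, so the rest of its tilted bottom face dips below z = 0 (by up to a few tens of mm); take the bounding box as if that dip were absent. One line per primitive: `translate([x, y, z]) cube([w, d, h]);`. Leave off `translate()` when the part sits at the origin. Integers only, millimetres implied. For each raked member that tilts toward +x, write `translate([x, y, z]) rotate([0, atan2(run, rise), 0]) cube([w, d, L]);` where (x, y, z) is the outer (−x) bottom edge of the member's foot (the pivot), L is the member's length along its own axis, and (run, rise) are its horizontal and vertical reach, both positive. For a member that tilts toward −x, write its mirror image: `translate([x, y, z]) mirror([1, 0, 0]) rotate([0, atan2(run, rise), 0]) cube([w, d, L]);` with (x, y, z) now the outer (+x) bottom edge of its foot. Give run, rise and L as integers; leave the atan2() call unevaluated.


translate([180, 0, 525]) cube([86, 1244, 89]);
translate([0, 86, 0]) rotate([0, atan2(180, 525), 0]) cube([40, 46, 555]);
translate([446, 86, 0]) mirror([1, 0, 0]) rotate([0, atan2(180, 525), 0]) cube([40, 46, 555]);
translate([0, 1112, 0]) rotate([0, atan2(180, 525), 0]) cube([40, 46, 555]);
translate([446, 1112, 0]) mirror([1, 0, 0]) rotate([0, atan2(180, 525), 0]) cube([40, 46, 555]);


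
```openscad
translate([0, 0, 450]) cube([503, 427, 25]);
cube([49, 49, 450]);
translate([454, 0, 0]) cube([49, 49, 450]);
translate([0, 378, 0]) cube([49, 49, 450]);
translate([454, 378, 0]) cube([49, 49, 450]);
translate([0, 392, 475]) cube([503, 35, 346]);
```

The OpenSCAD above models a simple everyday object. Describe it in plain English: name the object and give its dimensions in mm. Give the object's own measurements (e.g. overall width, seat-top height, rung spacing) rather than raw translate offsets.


A chair. The seat is a 503×427×25 mm slab with its top at z = 475 mm, on four 49×49 mm corner legs (flush with the seat edges, standing on z = 0). A flat backrest 35 mm thick, 346 mm tall, spans the full seat width and rises from the seat top along its +y edge, rear face flush with the rear of the seat.


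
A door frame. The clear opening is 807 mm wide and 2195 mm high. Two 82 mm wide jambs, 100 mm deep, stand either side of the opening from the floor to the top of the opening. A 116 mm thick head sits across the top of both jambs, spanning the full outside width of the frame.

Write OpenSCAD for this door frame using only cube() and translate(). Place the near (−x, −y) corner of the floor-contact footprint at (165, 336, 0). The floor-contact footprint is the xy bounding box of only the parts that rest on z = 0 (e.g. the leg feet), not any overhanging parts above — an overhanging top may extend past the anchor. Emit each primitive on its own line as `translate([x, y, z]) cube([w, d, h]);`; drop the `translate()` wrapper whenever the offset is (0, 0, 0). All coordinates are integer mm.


translate([165, 336, 0]) cube([82, 100, 2195]);
translate([1054, 336, 0]) cube([82, 100, 2195]);
translate([165, 336, 2195]) cube([971, 100, 116]);
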